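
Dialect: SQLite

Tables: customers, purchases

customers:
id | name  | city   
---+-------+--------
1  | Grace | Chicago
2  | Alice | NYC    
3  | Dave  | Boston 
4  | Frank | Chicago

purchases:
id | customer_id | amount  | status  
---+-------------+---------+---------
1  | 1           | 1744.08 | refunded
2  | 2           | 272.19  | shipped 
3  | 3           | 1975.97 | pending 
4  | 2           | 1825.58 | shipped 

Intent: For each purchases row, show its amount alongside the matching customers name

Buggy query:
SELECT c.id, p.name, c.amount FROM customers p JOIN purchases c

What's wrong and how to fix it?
Bug: Missing join condition: each purchases row is matched to all customers rows instead of just its own

Fix: Add ON c.customer_id = p.id to the JOIN

Corrected query:
SELECT c.id, p.name, c.amount FROM customers p JOIN purchases c ON c.customer_id = p.id

Result:
id | name  | amount 
---+-------+--------
1  | Grace | 1744.08
2  | Alice | 272.19 
3  | Dave  | 1975.97
4  | Alice | 1825.58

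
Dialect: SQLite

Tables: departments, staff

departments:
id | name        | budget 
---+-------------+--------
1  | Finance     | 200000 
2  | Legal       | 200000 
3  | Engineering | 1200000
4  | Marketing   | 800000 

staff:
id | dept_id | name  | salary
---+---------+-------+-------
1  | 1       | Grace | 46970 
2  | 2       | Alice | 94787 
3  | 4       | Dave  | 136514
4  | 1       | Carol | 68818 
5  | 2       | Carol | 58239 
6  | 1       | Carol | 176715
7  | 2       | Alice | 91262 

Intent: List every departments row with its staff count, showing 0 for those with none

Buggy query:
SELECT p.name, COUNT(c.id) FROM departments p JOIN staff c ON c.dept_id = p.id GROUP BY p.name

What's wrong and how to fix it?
Bug: An inner join excludes parents with zero children

Fix: Use LEFT JOIN so parents without children still appear (COUNT(c.id) gives 0)

Corrected query:
SELECT p.name, COUNT(c.id) FROM departments p LEFT JOIN staff c ON c.dept_id = p.id GROUP BY p.name

Result:
name        | COUNT(c.id)
------------+------------
Engineering | 0          
Finance     | 3          
Legal       | 3          
Marketing   | 1          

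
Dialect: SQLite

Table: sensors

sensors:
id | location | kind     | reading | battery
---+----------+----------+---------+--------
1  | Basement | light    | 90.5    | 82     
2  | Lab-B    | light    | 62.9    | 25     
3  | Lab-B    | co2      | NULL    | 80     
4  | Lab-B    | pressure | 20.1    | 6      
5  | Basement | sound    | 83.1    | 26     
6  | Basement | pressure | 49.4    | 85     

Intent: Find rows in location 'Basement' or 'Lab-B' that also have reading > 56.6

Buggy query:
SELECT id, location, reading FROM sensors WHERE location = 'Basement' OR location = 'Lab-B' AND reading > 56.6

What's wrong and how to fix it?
Bug: Without parentheses, AND is evaluated before OR, so the reading filter only applies to the 'Lab-B' branch

Fix: Group the OR with parentheses (or use IN), then AND the threshold

Corrected query:
SELECT id, location, reading FROM sensors WHERE (location = 'Basement' OR location = 'Lab-B') AND reading > 56.6

Result:
id | location | reading
---+----------+--------
1  | Basement | 90.5   
2  | Lab-B    | 62.9   
5  | Basement | 83.1   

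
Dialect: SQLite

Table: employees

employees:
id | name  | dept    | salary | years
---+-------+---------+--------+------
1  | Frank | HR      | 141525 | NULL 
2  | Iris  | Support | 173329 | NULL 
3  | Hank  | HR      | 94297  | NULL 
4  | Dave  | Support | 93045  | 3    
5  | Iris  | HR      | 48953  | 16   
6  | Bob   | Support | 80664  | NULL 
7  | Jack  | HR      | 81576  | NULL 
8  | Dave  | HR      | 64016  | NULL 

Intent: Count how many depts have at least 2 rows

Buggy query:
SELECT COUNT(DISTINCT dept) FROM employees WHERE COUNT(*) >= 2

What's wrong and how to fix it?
Bug: COUNT(*) cannot appear in WHERE; the per-group count doesn't exist yet

Fix: Group first with HAVING COUNT(*) >= 2, then COUNT the resulting groups

Corrected query:
SELECT COUNT(*) FROM (SELECT dept FROM employees GROUP BY dept HAVING COUNT(*) >= 2)

Result:
COUNT(*)
--------
2       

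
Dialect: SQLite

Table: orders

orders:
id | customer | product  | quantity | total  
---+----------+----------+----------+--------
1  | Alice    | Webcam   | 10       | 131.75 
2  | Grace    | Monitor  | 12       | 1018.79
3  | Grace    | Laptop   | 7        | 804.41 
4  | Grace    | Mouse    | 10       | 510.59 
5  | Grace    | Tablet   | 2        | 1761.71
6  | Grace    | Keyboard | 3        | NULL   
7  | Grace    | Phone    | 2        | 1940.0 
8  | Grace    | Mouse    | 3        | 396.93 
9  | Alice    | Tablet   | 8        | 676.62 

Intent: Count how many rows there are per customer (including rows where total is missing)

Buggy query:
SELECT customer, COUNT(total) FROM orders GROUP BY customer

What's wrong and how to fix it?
Bug: COUNT(total) skips NULLs, so groups with missing total are undercounted

Fix: Replace COUNT(total) with COUNT(*)

Corrected query:
SELECT customer, COUNT(*) FROM orders GROUP BY customer

Result:
customer | COUNT(*)
---------+---------
Alice    | 2       
Grace    | 7       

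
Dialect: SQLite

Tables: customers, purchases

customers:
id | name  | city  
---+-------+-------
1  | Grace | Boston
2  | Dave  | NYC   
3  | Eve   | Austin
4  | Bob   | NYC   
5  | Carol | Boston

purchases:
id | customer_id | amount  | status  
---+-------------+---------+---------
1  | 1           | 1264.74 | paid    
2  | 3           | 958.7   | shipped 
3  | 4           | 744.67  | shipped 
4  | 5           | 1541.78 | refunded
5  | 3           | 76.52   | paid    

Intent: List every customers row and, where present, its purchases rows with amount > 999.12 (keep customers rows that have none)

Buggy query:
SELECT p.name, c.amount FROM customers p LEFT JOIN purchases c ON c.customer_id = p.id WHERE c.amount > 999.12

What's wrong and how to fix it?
Bug: A WHERE condition on the right-hand table after LEFT JOIN drops unmatched parents

Fix: Move the right-table condition into the ON clause so unmatched parents are kept

Corrected query:
SELECT p.name, c.amount FROM customers p LEFT JOIN purchases c ON c.customer_id = p.id AND c.amount > 999.12

Result:
name  | amount 
------+--------
Grace | 1264.74
Dave  | NULL   
Eve   | NULL   
Bob   | NULL   
Carol | 1541.78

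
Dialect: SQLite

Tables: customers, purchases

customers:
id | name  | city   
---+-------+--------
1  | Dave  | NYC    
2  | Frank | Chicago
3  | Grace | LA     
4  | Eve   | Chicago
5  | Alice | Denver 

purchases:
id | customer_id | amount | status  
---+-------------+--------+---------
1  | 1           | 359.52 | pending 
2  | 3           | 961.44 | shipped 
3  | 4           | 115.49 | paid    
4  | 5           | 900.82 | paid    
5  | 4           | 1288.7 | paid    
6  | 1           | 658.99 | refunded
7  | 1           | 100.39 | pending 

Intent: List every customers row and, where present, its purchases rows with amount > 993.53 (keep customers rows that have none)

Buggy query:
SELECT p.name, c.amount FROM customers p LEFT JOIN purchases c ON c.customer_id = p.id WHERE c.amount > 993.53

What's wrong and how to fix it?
Bug: A WHERE condition on the right-hand table after LEFT JOIN drops unmatched parents

Fix: Put 'c.amount > 993.53' in the JOIN's ON clause instead of WHERE

Corrected query:
SELECT p.name, c.amount FROM customers p LEFT JOIN purchases c ON c.customer_id = p.id AND c.amount > 993.53

Result:
name  | amount
------+-------
Dave  | NULL  
Frank | NULL  
Grace | NULL  
Eve   | 1288.7
Alice | NULL  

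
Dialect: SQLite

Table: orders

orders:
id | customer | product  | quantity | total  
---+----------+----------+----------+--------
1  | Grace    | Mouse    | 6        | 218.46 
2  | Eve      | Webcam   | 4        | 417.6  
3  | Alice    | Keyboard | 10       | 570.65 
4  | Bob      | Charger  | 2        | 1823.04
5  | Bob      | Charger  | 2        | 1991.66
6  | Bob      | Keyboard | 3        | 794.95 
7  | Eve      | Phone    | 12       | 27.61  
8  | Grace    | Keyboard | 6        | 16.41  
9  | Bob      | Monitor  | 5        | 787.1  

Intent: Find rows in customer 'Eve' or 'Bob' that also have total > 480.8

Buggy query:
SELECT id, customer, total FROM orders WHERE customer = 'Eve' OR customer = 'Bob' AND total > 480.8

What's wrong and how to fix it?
Bug: AND binds tighter than OR, so this parses as customer = 'Eve' OR (customer = 'Bob' AND total > 480.8)

Fix: Add parentheses around the OR so the AND applies to both alternatives

Corrected query:
SELECT id, customer, total FROM orders WHERE (customer = 'Eve' OR customer = 'Bob') AND total > 480.8

Result:
id | customer | total  
---+----------+--------
4  | Bob      | 1823.04
5  | Bob      | 1991.66
6  | Bob      | 794.95 
9  | Bob      | 787.1  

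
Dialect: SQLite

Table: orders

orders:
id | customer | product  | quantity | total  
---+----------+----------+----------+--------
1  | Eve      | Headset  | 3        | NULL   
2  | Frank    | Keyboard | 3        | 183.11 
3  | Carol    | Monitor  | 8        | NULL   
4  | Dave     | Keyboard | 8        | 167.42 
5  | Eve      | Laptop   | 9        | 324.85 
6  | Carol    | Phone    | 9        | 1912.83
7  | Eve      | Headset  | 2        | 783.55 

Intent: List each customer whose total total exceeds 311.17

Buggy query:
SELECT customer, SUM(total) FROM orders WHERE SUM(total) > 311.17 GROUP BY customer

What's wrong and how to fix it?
Bug: Aggregate functions cannot appear in a WHERE clause

Fix: Use HAVING (which filters groups after aggregation) instead of WHERE

Corrected query:
SELECT customer, SUM(total) FROM orders GROUP BY customer HAVING SUM(total) > 311.17

Result:
customer | SUM(total)
---------+-----------
Carol    | 1912.83   
Eve      | 1108.4    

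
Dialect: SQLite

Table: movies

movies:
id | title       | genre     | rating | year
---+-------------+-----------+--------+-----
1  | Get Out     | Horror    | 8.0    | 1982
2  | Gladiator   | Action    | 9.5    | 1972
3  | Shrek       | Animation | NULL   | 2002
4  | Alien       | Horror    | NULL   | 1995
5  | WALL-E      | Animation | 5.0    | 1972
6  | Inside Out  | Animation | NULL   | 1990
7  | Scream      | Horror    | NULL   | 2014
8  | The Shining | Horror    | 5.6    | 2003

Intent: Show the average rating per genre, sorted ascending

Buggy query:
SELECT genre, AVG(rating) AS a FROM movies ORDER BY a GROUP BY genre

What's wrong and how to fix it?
Bug: GROUP BY must precede ORDER BY

Fix: Move ORDER BY to the end, after GROUP BY

Corrected query:
SELECT genre, AVG(rating) AS a FROM movies GROUP BY genre ORDER BY a

Result:
genre     | a  
----------+----
Animation | 5  
Horror    | 6.8
Action    | 9.5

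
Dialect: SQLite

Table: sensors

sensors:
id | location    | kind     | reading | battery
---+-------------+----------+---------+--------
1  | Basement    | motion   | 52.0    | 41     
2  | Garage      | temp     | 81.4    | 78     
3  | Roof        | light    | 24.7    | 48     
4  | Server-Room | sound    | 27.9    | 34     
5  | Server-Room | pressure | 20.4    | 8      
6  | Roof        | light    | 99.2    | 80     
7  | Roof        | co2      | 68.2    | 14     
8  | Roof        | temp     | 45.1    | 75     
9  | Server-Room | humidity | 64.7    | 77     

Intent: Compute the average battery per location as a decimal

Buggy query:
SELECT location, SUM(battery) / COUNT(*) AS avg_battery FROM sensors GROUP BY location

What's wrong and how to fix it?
Bug: SUM(battery) and COUNT(*) are both integers; the division truncates the fractional part

Fix: Multiply by 1.0 (or CAST to REAL) to force floating-point division

Corrected query:
SELECT location, SUM(battery) * 1.0 / COUNT(*) AS avg_battery FROM sensors GROUP BY location

Result:
location    | avg_battery
------------+------------
Basement    | 41         
Garage      | 78         
Roof        | 54.25      
Server-Room | 39.666667  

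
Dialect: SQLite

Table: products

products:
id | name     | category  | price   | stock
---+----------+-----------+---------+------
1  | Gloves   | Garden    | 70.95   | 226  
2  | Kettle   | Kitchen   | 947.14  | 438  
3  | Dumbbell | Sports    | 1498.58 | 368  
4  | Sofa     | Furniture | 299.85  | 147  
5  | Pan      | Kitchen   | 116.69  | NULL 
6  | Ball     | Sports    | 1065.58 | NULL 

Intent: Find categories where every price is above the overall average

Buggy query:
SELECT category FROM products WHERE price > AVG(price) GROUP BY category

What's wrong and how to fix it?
Bug: AVG() is an aggregate; it can't sit directly in WHERE

Fix: Use a subquery for AVG and a HAVING MIN(...) filter so the condition holds for every row in the group

Corrected query:
SELECT category FROM products GROUP BY category HAVING MIN(price) > (SELECT AVG(price) FROM products)

Result:
category
--------
Sports  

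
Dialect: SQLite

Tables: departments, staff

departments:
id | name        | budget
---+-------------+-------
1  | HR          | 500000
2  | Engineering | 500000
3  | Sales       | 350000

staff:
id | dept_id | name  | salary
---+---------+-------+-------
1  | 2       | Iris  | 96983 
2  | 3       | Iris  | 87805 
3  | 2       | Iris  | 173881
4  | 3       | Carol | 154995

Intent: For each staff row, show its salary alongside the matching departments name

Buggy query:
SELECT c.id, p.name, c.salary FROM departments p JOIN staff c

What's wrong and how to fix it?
Bug: JOIN with no ON clause produces a cartesian product; every staff row pairs with every departments row

Fix: Specify the join condition linking the foreign key to the parent id

Corrected query:
SELECT c.id, p.name, c.salary FROM departments p JOIN staff c ON c.dept_id = p.id

Result:
id | name        | salary
---+-------------+-------
1  | Engineering | 96983 
2  | Sales       | 87805 
3  | Engineering | 173881
4  | Sales       | 154995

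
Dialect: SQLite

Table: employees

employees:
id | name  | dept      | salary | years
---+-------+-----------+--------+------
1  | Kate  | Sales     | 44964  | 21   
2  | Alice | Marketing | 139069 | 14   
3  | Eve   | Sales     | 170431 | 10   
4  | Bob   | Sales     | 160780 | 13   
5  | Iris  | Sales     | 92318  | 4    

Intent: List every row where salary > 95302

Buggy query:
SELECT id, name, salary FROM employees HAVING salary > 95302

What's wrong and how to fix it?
Bug: This is a non-aggregate query (no GROUP BY, no aggregates), so in SQLite the HAVING clause is invalid here; a row-level condition belongs in WHERE

Fix: Use WHERE for row-level filtering

Corrected query:
SELECT id, name, salary FROM employees WHERE salary > 95302

Result:
id | name  | salary
---+-------+-------
2  | Alice | 139069
3  | Eve   | 170431
4  | Bob   | 160780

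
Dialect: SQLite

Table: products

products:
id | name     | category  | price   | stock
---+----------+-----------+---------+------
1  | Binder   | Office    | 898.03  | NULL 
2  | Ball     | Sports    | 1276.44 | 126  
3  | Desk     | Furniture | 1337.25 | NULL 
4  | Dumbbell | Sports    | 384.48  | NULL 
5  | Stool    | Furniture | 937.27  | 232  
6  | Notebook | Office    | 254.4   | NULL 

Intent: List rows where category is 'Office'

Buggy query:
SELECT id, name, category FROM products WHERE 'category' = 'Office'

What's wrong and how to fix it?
Bug: 'category' in single quotes is a string literal, not the column; the comparison is literal-vs-literal and never true

Fix: Remove the quotes around the column name (or use double quotes for an identifier)

Corrected query:
SELECT id, name, category FROM products WHERE category = 'Office'

Result:
id | name     | category
---+----------+---------
1  | Binder   | Office  
6  | Notebook | Office  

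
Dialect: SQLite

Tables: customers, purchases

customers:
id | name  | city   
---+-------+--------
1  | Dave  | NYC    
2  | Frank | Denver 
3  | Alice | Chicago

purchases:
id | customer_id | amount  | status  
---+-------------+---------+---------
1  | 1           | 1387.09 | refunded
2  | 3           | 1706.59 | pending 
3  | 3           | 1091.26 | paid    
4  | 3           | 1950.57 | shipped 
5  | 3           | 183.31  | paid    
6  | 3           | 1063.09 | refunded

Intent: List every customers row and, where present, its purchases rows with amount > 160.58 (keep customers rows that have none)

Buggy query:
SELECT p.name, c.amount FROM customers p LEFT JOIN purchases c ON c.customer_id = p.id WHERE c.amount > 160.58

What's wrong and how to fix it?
Bug: Filtering c.amount in WHERE discards the NULL rows produced by LEFT JOIN, turning it into an inner join

Fix: Move the right-table condition into the ON clause so unmatched parents are kept

Corrected query:
SELECT p.name, c.amount FROM customers p LEFT JOIN purchases c ON c.customer_id = p.id AND c.amount > 160.58

Result:
name  | amount 
------+--------
Dave  | 1387.09
Frank | NULL   
Alice | 183.31 
Alice | 1063.09
Alice | 1091.26
Alice | 1706.59
Alice | 1950.57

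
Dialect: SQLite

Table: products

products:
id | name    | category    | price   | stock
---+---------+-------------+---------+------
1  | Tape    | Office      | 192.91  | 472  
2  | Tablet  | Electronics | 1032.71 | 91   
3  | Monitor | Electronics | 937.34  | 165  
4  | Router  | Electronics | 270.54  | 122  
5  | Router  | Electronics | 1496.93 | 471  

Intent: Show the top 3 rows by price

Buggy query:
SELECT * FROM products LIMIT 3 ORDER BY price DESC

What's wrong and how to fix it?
Bug: ORDER BY cannot follow LIMIT; LIMIT is the final clause

Fix: Sort with ORDER BY, then apply LIMIT

Corrected query:
SELECT * FROM products ORDER BY price DESC LIMIT 3

Result:
id | name    | category    | price   | stock
---+---------+-------------+---------+------
5  | Router  | Electronics | 1496.93 | 471  
2  | Tablet  | Electronics | 1032.71 | 91   
3  | Monitor | Electronics | 937.34  | 165  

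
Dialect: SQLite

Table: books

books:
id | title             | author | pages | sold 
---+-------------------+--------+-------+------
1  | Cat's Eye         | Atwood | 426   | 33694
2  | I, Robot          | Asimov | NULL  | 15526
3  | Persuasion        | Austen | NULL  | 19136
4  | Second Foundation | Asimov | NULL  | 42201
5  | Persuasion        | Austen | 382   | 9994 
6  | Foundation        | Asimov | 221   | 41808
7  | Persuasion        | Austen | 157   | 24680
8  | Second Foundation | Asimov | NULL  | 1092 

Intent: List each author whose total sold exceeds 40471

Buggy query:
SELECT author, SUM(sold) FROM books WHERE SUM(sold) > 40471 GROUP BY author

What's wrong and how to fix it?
Bug: Aggregate functions cannot appear in a WHERE clause

Fix: Move the aggregate condition to a HAVING clause

Corrected query:
SELECT author, SUM(sold) FROM books GROUP BY author HAVING SUM(sold) > 40471

Result:
author | SUM(sold)
-------+----------
Asimov | 100627   
Austen | 53810    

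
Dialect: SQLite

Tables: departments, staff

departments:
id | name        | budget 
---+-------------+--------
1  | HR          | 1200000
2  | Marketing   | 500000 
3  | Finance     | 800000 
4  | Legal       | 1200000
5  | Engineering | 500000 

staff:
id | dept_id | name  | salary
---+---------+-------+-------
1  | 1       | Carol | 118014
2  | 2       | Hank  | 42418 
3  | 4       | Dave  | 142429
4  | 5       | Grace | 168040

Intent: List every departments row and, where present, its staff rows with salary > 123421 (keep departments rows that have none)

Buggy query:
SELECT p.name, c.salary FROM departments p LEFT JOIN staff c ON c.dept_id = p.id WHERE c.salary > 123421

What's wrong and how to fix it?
Bug: A WHERE condition on the right-hand table after LEFT JOIN drops unmatched parents

Fix: Put 'c.salary > 123421' in the JOIN's ON clause instead of WHERE

Corrected query:
SELECT p.name, c.salary FROM departments p LEFT JOIN staff c ON c.dept_id = p.id AND c.salary > 123421

Result:
name        | salary
------------+-------
HR          | NULL  
Marketing   | NULL  
Finance     | NULL  
Legal       | 142429
Engineering | 168040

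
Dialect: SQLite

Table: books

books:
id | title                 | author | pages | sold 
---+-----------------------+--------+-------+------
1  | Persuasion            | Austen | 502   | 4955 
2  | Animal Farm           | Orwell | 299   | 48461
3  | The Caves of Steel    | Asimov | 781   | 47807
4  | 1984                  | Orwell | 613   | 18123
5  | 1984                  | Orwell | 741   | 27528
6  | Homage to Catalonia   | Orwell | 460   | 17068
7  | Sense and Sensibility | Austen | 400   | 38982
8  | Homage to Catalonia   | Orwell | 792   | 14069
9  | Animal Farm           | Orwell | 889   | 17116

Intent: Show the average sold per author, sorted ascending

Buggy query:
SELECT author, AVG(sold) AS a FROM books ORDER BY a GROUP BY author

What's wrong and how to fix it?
Bug: GROUP BY must precede ORDER BY

Fix: Reorder: SELECT … FROM … GROUP BY … ORDER BY …

Corrected query:
SELECT author, AVG(sold) AS a FROM books GROUP BY author ORDER BY a

Result:
author | a      
-------+--------
Austen | 21968.5
Orwell | 23727.5
Asimov | 47807  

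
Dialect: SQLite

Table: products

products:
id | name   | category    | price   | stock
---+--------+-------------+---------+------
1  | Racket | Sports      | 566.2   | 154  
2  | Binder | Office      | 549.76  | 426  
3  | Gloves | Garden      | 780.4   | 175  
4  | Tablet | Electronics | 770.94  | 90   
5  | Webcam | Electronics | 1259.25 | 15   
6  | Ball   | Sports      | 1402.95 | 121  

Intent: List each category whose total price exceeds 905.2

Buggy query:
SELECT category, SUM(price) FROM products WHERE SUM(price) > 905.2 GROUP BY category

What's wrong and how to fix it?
Bug: WHERE runs before GROUP BY, so aggregates aren't available there

Fix: Use HAVING (which filters groups after aggregation) instead of WHERE

Corrected query:
SELECT category, SUM(price) FROM products GROUP BY category HAVING SUM(price) > 905.2

Result:
category    | SUM(price)
------------+-----------
Electronics | 2030.19   
Sports      | 1969.15   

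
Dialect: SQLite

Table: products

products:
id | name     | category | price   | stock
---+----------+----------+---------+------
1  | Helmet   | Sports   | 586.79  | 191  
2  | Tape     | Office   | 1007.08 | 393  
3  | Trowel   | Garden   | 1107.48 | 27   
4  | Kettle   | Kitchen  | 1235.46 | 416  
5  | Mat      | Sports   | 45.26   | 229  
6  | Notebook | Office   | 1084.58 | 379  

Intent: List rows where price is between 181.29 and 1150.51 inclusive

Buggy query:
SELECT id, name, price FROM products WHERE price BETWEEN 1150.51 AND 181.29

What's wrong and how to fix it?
Bug: BETWEEN expects the lower bound first; with 1150.51 AND 181.29 the range is empty

Fix: Swap the bounds so the smaller value comes first

Corrected query:
SELECT id, name, price FROM products WHERE price BETWEEN 181.29 AND 1150.51

Result:
id | name     | price  
---+----------+--------
1  | Helmet   | 586.79 
2  | Tape     | 1007.08
3  | Trowel   | 1107.48
6  | Notebook | 1084.58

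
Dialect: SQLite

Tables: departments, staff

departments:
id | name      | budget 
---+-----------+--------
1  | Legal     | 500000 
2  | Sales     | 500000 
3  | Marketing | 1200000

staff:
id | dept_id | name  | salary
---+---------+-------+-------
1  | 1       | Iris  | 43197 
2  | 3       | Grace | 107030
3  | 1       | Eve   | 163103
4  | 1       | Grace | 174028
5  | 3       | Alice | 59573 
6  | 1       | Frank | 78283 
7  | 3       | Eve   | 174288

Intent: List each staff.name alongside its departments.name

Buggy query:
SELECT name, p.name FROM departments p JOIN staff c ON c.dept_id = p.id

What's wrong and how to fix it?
Bug: Both tables have a 'name' column; the unqualified reference is ambiguous

Fix: Qualify the column with its table alias (c.name)

Corrected query:
SELECT c.name, p.name FROM departments p JOIN staff c ON c.dept_id = p.id

Result:
name  | name     
------+----------
Iris  | Legal    
Grace | Marketing
Eve   | Legal    
Grace | Legal    
Alice | Marketing
Frank | Legal    
Eve   | Marketing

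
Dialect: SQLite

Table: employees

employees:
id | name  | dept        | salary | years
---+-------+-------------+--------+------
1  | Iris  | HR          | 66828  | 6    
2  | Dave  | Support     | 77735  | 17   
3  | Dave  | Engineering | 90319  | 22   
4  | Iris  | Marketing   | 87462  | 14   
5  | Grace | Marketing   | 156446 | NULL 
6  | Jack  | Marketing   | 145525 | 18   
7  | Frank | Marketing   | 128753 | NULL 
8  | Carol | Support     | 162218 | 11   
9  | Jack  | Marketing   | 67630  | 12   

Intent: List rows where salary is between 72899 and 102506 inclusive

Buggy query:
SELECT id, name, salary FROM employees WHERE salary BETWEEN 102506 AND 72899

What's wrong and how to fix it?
Bug: The bounds are reversed; BETWEEN a AND b requires a <= b to match anything

Fix: Swap the bounds so the smaller value comes first

Corrected query:
SELECT id, name, salary FROM employees WHERE salary BETWEEN 72899 AND 102506

Result:
id | name | salary
---+------+-------
2  | Dave | 77735 
3  | Dave | 90319 
4  | Iris | 87462 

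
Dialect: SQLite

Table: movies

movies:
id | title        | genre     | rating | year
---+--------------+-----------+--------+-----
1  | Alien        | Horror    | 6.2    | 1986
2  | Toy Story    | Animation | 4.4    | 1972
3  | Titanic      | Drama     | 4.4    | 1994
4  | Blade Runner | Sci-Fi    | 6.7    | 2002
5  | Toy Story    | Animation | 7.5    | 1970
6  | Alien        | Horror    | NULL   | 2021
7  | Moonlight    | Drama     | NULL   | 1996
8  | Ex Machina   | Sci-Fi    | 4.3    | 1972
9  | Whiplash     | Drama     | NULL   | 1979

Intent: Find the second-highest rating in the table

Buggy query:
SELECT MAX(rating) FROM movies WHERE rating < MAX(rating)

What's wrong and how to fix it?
Bug: The inner MAX is an aggregate inside WHERE, which is not allowed

Fix: Compute the overall MAX in a subquery, then take MAX of rows below it

Corrected query:
SELECT MAX(rating) FROM movies WHERE rating < (SELECT MAX(rating) FROM movies)

Result:
MAX(rating)
-----------
6.7        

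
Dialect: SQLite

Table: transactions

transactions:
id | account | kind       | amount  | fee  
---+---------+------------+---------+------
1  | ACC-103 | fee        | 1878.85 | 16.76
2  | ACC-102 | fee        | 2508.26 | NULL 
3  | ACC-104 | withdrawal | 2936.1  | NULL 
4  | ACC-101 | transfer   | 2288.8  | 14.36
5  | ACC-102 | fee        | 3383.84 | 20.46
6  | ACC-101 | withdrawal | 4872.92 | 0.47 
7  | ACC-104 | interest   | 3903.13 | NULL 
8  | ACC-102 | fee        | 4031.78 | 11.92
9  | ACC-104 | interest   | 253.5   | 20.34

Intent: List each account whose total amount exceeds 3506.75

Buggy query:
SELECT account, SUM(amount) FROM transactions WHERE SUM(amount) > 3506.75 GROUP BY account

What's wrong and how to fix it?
Bug: Aggregate functions cannot appear in a WHERE clause

Fix: Move the aggregate condition to a HAVING clause

Corrected query:
SELECT account, SUM(amount) FROM transactions GROUP BY account HAVING SUM(amount) > 3506.75

Result:
account | SUM(amount)
--------+------------
ACC-101 | 7161.72    
ACC-102 | 9923.88    
ACC-104 | 7092.73    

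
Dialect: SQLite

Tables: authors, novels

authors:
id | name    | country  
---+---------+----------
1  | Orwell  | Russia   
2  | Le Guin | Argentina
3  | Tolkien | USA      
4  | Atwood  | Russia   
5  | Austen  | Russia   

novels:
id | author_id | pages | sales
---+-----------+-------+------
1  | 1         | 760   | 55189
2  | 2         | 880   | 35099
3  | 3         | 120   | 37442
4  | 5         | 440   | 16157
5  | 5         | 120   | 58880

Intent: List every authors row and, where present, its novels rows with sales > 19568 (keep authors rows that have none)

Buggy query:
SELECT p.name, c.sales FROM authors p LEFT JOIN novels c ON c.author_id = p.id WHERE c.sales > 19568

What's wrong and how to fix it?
Bug: Filtering c.sales in WHERE discards the NULL rows produced by LEFT JOIN, turning it into an inner join

Fix: Put 'c.sales > 19568' in the JOIN's ON clause instead of WHERE

Corrected query:
SELECT p.name, c.sales FROM authors p LEFT JOIN novels c ON c.author_id = p.id AND c.sales > 19568

Result:
name    | sales
--------+------
Orwell  | 55189
Le Guin | 35099
Tolkien | 37442
Atwood  | NULL 
Austen  | 58880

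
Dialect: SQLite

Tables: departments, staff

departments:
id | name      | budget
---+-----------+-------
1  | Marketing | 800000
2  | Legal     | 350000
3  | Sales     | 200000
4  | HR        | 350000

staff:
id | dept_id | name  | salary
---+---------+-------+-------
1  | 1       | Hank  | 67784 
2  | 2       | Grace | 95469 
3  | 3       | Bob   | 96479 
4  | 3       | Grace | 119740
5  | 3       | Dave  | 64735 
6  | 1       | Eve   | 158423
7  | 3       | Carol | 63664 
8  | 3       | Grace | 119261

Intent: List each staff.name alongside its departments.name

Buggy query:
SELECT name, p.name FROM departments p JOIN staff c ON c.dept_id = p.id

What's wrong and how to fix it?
Bug: 'name' exists in both joined tables, so the database can't tell which one is meant

Fix: Prefix ambiguous columns with the table alias

Corrected query:
SELECT c.name, p.name FROM departments p JOIN staff c ON c.dept_id = p.id

Result:
name  | name     
------+----------
Hank  | Marketing
Grace | Legal    
Bob   | Sales    
Grace | Sales    
Dave  | Sales    
Eve   | Marketing
Carol | Sales    
Grace | Sales    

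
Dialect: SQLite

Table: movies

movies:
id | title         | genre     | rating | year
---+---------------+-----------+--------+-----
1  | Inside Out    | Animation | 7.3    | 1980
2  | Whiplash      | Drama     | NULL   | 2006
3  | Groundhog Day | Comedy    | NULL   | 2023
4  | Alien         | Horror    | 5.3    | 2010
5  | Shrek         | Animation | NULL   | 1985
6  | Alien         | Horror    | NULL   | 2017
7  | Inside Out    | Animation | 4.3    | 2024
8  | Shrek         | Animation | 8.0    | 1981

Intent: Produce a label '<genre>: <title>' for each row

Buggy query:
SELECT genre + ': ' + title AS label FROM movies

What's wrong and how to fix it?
Bug: '+' is numeric addition; on text columns SQLite converts them to 0 instead of concatenating

Fix: Use the || operator for string concatenation

Corrected query:
SELECT genre || ': ' || title AS label FROM movies

Result:
label                
---------------------
Animation: Inside Out
Drama: Whiplash      
Comedy: Groundhog Day
Horror: Alien        
Animation: Shrek     
Horror: Alien        
Animation: Inside Out
Animation: Shrek     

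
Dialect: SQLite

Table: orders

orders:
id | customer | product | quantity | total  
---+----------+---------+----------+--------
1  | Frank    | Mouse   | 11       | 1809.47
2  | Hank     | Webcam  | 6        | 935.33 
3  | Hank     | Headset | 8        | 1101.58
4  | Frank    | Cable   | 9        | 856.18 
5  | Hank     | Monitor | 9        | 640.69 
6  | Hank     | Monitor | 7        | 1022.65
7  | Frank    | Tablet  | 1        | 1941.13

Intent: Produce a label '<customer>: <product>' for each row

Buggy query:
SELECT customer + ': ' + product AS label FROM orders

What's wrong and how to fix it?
Bug: SQLite uses || for string concatenation; + coerces text to numbers (yielding 0)

Fix: Use the || operator for string concatenation

Corrected query:
SELECT customer || ': ' || product AS label FROM orders

Result:
label        
-------------
Frank: Mouse 
Hank: Webcam 
Hank: Headset
Frank: Cable 
Hank: Monitor
Hank: Monitor
Frank: Tablet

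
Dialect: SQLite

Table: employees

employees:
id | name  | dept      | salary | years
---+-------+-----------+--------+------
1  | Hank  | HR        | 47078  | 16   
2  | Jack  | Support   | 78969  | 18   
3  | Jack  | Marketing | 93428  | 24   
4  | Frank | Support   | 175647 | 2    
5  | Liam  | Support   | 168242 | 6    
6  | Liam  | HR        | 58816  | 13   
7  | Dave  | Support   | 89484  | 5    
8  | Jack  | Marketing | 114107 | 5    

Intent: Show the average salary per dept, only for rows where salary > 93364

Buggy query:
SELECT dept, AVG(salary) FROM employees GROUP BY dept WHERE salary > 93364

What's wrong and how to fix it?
Bug: Row-level WHERE must come before GROUP BY in the clause order

Fix: Move the WHERE clause before GROUP BY

Corrected query:
SELECT dept, AVG(salary) FROM employees WHERE salary > 93364 GROUP BY dept

Result:
dept      | AVG(salary)
----------+------------
Marketing | 103767.5   
Support   | 171944.5   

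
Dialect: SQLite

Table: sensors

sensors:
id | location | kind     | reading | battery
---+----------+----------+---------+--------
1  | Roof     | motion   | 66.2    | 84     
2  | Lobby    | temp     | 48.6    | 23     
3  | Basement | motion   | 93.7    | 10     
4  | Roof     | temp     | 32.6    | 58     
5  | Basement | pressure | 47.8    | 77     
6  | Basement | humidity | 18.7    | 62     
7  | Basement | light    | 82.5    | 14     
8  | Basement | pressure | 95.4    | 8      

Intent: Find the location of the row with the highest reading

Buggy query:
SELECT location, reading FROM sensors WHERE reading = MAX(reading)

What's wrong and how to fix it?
Bug: MAX(reading) is an aggregate and cannot be used directly in WHERE

Fix: Wrap MAX in a scalar subquery so WHERE compares against a single value

Corrected query:
SELECT location, reading FROM sensors WHERE reading = (SELECT MAX(reading) FROM sensors)

Result:
location | reading
---------+--------
Basement | 95.4   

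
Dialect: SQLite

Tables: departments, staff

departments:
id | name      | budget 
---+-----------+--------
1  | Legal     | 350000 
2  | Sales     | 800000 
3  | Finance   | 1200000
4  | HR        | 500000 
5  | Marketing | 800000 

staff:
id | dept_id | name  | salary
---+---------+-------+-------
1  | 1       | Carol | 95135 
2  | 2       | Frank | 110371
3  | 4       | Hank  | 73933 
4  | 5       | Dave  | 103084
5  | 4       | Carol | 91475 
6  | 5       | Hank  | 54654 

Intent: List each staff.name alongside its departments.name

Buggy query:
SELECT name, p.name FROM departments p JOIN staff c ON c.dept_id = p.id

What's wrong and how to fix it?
Bug: Both tables have a 'name' column; the unqualified reference is ambiguous

Fix: Qualify the column with its table alias (c.name)

Corrected query:
SELECT c.name, p.name FROM departments p JOIN staff c ON c.dept_id = p.id

Result:
name  | name     
------+----------
Carol | Legal    
Frank | Sales    
Hank  | HR       
Dave  | Marketing
Carol | HR       
Hank  | Marketing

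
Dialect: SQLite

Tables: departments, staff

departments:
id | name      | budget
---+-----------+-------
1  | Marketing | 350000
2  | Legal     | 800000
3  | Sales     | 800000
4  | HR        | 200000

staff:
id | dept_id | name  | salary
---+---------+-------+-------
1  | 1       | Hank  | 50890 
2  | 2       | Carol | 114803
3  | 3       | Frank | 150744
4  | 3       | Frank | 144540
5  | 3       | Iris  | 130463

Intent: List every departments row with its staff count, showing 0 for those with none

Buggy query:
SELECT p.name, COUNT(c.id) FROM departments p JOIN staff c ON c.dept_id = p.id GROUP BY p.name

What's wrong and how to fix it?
Bug: An inner join excludes parents with zero children

Fix: Switch to LEFT JOIN to retain unmatched parent rows

Corrected query:
SELECT p.name, COUNT(c.id) FROM departments p LEFT JOIN staff c ON c.dept_id = p.id GROUP BY p.name

Result:
name      | COUNT(c.id)
----------+------------
HR        | 0          
Legal     | 1          
Marketing | 1          
Sales     | 3          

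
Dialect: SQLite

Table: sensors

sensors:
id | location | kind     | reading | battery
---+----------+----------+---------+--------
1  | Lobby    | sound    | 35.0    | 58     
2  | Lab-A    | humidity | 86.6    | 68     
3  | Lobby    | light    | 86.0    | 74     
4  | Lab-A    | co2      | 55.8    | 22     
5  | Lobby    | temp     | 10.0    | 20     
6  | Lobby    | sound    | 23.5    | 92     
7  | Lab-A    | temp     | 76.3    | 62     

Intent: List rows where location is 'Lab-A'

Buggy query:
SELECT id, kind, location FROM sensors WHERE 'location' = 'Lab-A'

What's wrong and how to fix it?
Bug: 'location' in single quotes is a string literal, not the column; the comparison is literal-vs-literal and never true

Fix: Remove the quotes around the column name (or use double quotes for an identifier)

Corrected query:
SELECT id, kind, location FROM sensors WHERE location = 'Lab-A'

Result:
id | kind     | location
---+----------+---------
2  | humidity | Lab-A   
4  | co2      | Lab-A   
7  | temp     | Lab-A   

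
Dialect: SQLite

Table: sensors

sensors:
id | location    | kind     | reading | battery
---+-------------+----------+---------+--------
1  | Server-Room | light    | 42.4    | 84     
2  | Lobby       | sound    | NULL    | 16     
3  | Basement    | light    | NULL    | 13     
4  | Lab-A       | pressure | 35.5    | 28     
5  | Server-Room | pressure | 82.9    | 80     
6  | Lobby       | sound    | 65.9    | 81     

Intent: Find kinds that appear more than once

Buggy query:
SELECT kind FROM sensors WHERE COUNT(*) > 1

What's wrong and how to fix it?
Bug: WHERE can't reference COUNT(*); aggregates are computed after WHERE

Fix: GROUP BY kind, then filter groups with HAVING COUNT(*) > 1

Corrected query:
SELECT kind FROM sensors GROUP BY kind HAVING COUNT(*) > 1

Result:
kind    
--------
light   
pressure
sound   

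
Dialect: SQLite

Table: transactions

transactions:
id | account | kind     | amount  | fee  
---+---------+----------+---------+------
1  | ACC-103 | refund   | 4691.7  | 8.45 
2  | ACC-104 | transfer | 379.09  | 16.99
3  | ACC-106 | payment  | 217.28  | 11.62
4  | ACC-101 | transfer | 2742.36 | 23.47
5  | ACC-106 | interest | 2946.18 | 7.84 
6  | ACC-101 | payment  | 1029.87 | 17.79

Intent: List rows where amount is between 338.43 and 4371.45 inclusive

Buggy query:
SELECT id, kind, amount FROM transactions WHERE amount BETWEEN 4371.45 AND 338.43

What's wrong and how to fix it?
Bug: The bounds are reversed; BETWEEN a AND b requires a <= b to match anything

Fix: Write BETWEEN 338.43 AND 4371.45

Corrected query:
SELECT id, kind, amount FROM transactions WHERE amount BETWEEN 338.43 AND 4371.45

Result:
id | kind     | amount 
---+----------+--------
2  | transfer | 379.09 
4  | transfer | 2742.36
5  | interest | 2946.18
6  | payment  | 1029.87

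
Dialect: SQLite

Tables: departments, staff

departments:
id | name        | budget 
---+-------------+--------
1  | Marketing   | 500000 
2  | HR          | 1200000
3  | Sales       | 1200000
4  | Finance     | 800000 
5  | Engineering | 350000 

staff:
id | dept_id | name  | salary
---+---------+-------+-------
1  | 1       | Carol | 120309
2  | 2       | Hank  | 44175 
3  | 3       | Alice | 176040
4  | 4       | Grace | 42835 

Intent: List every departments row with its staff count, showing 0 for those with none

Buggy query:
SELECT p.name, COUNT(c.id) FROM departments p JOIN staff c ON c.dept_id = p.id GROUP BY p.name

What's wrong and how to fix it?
Bug: An inner join excludes parents with zero children

Fix: Switch to LEFT JOIN to retain unmatched parent rows

Corrected query:
SELECT p.name, COUNT(c.id) FROM departments p LEFT JOIN staff c ON c.dept_id = p.id GROUP BY p.name

Result:
name        | COUNT(c.id)
------------+------------
Engineering | 0          
Finance     | 1          
HR          | 1          
Marketing   | 1          
Sales       | 1          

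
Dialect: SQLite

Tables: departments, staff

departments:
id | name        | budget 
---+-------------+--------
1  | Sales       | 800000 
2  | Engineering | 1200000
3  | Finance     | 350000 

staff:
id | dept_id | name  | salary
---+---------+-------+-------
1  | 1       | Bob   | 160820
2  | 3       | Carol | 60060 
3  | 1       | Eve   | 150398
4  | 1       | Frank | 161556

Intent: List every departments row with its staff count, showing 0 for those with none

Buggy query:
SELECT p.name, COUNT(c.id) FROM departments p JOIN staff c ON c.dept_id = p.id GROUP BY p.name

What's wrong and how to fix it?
Bug: An inner join excludes parents with zero children

Fix: Use LEFT JOIN so parents without children still appear (COUNT(c.id) gives 0)

Corrected query:
SELECT p.name, COUNT(c.id) FROM departments p LEFT JOIN staff c ON c.dept_id = p.id GROUP BY p.name

Result:
name        | COUNT(c.id)
------------+------------
Engineering | 0          
Finance     | 1          
Sales       | 3          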